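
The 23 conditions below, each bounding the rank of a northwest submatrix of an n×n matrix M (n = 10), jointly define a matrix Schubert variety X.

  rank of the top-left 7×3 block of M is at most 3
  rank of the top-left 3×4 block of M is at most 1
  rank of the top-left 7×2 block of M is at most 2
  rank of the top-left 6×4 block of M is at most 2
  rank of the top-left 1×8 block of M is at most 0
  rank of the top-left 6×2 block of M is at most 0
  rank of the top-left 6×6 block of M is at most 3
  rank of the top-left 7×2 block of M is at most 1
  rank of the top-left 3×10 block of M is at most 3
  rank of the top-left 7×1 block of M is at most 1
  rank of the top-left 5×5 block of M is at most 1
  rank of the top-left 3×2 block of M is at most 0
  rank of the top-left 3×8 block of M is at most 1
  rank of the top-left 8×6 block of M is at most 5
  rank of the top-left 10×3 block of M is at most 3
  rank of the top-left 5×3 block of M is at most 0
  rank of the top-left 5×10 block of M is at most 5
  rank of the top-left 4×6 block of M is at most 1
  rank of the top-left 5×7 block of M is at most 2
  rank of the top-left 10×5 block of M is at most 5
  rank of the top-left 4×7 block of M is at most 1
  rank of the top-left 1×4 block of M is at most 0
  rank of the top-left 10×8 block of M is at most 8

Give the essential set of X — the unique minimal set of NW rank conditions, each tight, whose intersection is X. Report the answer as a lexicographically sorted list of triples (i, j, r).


Computing R[i][j] = min implied NW-rank bound (n=10, 23 conditions):

  row 1: 0 | 0 | 0 | 0 | 0 | 0 | 0 | 0 | 1 | 1
  row 2: 0 | 0 | 0 | 1 | 1 | 1 | 1 | 1 | 2 | 2
  row 3: 0 | 0 | 0 | 1 | 1 | 1 | 1 | 1 | 2 | 3
  row 4: 0 | 0 | 0 | 1 | 1 | 1 | 1 | 2 | 3 | 4
  row 5: 0 | 0 | 0 | 1 | 1 | 2 | 2 | 3 | 4 | 5
  row 6: 0 | 0 | 1 | 2 | 2 | 3 | 3 | 4 | 5 | 6
  row 7: 1 | 1 | 2 | 3 | 3 | 4 | 4 | 5 | 6 | 7
  row 8: 1 | 2 | 3 | 4 | 4 | 5 | 5 | 6 | 7 | 8
  row 9: 1 | 2 | 3 | 4 | 5 | 6 | 6 | 7 | 8 | 9
  row 10: 1 | 2 | 3 | 4 | 5 | 6 | 7 | 8 | 9 | 10

second differences of R give the permutation w = (9, 4, 10, 8, 6, 3, 1, 2, 5, 7).

6 SE-corners of the 30-cell Rothe diagram give Ess(w):

[(1, 8, 0), (3, 8, 1), (4, 7, 1), (5, 3, 0), (5, 5, 1), (6, 2, 0)]


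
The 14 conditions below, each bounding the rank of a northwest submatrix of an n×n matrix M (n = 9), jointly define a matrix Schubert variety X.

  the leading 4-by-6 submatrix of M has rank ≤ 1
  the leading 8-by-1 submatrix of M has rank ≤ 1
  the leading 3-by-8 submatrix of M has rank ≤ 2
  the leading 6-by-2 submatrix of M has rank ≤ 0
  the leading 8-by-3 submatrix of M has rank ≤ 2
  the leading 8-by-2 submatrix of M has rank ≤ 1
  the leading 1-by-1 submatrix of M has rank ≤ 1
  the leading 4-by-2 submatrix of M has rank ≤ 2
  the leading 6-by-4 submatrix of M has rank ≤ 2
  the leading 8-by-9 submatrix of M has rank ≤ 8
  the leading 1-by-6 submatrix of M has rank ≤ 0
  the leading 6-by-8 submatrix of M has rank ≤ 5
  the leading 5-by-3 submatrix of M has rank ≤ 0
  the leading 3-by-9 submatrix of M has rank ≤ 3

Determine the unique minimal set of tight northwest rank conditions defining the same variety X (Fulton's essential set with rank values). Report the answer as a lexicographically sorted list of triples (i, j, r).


Recovering R(i,j) via the rank-extension bound from the 14 conditions:

  0 0 0 0 0 0 1 1 1
  0 0 0 1 1 1 2 2 2
  0 0 0 1 1 1 2 2 3
  0 0 0 1 1 1 2 3 4
  0 0 0 1 2 2 3 4 5
  0 0 1 2 3 3 4 5 6
  1 1 2 3 4 4 5 6 7
  1 1 2 3 4 5 6 7 8
  1 2 3 4 5 6 7 8 9

hence w(1..9) = (7, 4, 9, 8, 5, 3, 1, 6, 2).

ℓ(w)=26; the 6 essential cells (i,j,r):

[(1, 6, 0), (3, 8, 2), (4, 6, 1), (5, 3, 0), (6, 2, 0), (8, 2, 1)]


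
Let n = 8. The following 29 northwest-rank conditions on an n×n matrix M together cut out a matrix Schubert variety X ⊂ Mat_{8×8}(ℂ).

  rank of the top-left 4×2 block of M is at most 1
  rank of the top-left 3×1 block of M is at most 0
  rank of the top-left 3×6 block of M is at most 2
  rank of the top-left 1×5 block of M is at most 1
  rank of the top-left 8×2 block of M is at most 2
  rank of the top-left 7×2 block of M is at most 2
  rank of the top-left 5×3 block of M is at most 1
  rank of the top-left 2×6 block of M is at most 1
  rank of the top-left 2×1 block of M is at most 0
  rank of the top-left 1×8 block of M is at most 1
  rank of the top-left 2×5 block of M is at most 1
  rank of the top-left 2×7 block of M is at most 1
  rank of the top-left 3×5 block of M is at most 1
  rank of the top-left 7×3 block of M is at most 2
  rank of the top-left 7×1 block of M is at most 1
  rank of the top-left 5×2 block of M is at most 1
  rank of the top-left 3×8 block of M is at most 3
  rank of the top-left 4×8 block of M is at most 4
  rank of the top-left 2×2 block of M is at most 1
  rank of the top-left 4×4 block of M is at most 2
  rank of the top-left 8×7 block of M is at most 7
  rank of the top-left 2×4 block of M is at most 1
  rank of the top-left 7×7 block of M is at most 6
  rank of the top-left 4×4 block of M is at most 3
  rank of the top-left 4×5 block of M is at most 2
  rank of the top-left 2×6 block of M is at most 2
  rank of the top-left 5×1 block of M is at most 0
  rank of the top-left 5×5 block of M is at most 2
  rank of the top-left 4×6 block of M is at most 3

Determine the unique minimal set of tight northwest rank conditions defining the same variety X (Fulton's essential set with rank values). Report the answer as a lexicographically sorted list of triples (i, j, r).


Reconstructing r_w from the 29 given conditions:

  R[1]: 0  1  1  1  1  1  1  1
  R[2]: 0  1  1  1  1  1  1  2
  R[3]: 0  1  1  1  1  2  2  3
  R[4]: 0  1  1  2  2  3  3  4
  R[5]: 0  1  1  2  2  3  4  5
  R[6]: 1  2  2  3  3  4  5  6
  R[7]: 1  2  2  3  4  5  6  7
  R[8]: 1  2  3  4  5  6  7  8

reading off 1-entries of Δ²R: w = (2, 8, 6, 4, 7, 1, 5, 3).

ℓ(w)=17; the 6 essential cells (i,j,r):

[(2, 7, 1), (3, 5, 1), (5, 1, 0), (5, 3, 1), (5, 5, 2), (7, 3, 2)]


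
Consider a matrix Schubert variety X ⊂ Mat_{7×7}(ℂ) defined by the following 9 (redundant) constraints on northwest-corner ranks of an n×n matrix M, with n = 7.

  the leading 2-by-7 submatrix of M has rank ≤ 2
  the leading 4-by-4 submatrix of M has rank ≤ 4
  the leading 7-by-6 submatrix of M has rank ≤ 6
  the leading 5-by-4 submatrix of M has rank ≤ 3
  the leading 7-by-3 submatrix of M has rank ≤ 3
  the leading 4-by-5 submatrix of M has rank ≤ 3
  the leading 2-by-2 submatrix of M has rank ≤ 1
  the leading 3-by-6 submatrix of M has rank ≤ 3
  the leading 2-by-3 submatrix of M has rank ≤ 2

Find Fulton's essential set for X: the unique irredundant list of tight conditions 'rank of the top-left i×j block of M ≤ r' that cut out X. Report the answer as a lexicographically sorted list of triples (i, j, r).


Propagating the 9 rank bounds to every northwest block:

  R[1]: 1, 1, 1, 1, 1, 1, 1
  R[2]: 1, 1, 2, 2, 2, 2, 2
  R[3]: 1, 2, 3, 3, 3, 3, 3
  R[4]: 1, 2, 3, 3, 3, 4, 4
  R[5]: 1, 2, 3, 3, 4, 5, 5
  R[6]: 1, 2, 3, 4, 5, 6, 6
  R[7]: 1, 2, 3, 4, 5, 6, 7

the unique w with this rank table is (1, 3, 2, 6, 5, 4, 7).

|D(w)|=4, |Ess(w)|=3:

[(2, 2, 1), (4, 5, 3), (5, 4, 3)]


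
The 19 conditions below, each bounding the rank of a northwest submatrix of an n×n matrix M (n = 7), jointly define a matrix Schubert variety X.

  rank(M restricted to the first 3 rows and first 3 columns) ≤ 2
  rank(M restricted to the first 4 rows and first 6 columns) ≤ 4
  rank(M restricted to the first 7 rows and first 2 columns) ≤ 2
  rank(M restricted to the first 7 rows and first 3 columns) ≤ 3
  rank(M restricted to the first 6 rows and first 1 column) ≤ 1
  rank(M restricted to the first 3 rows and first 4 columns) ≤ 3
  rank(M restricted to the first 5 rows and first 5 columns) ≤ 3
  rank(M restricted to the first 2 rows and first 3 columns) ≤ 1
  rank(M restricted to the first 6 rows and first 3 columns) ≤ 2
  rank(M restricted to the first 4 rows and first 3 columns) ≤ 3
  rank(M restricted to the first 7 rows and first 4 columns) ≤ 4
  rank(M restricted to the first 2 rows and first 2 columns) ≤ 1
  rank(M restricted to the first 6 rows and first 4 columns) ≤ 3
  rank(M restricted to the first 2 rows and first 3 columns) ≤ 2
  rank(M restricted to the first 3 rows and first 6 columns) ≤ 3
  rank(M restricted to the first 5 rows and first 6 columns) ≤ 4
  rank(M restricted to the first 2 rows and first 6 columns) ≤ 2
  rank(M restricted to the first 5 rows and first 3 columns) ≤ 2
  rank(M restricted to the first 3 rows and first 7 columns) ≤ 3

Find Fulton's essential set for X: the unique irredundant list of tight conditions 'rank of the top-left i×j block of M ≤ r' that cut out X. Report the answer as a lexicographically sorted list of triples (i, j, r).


Propagating the 19 rank bounds to every northwest block:

  R[1]: 1  1  1  1  1  1  1
  R[2]: 1  1  1  2  2  2  2
  R[3]: 1  2  2  3  3  3  3
  R[4]: 1  2  2  3  3  4  4
  R[5]: 1  2  2  3  3  4  5
  R[6]: 1  2  2  3  4  5  6
  R[7]: 1  2  3  4  5  6  7

reading off 1-entries of Δ²R: w = (1, 4, 2, 6, 7, 5, 3).

|D(w)|=7, |Ess(w)|=3:

[(2, 3, 1), (5, 5, 3), (6, 3, 2)]


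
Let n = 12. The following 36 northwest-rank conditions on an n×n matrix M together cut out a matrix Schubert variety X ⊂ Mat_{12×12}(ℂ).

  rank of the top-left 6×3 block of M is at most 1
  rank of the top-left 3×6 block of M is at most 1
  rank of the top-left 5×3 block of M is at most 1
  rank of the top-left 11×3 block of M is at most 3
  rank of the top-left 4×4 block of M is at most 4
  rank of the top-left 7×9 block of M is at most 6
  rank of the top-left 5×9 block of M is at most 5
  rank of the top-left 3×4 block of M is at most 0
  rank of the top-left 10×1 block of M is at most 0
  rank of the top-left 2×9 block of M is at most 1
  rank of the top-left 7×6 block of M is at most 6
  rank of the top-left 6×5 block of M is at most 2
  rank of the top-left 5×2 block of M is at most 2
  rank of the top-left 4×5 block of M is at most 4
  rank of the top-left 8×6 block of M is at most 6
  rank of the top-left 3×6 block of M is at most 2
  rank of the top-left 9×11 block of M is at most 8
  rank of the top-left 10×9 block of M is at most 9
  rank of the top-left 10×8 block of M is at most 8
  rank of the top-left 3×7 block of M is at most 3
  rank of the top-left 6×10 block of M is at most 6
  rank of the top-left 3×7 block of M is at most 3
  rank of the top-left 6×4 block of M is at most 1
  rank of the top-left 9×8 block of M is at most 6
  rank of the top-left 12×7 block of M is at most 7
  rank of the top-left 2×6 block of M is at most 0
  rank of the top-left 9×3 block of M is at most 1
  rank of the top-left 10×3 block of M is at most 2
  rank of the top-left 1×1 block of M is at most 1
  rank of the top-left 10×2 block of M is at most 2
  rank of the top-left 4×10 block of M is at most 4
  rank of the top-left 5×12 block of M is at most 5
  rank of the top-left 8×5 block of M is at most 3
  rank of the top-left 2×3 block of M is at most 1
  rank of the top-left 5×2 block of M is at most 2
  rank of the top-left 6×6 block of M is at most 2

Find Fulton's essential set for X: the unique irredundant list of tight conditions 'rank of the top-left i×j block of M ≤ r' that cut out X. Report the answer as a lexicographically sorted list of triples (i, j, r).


The tightest implied rank at each (i,j), from the 36 conditions:

  0  0  0  0  0  0  1  1  1  1  1  1
  0  0  0  0  0  0  1  1  1  2  2  2
  0  0  0  0  1  1  2  2  2  3  3  3
  0  1  1  1  2  2  3  3  3  4  4  4
  0  1  1  1  2  2  3  4  4  5  5  5
  0  1  1  1  2  2  3  4  5  6  6  6
  0  1  1  2  3  3  4  5  6  7  7  7
  0  1  1  2  3  4  5  6  7  8  8  8
  0  1  1  2  3  4  5  6  7  8  8  9
  0  1  2  3  4  5  6  7  8  9  9  10
  1  2  3  4  5  6  7  8  9  10  10  11
  1  2  3  4  5  6  7  8  9  10  11  12

giving w = (7, 10, 5, 2, 8, 9, 4, 6, 12, 3, 1, 11) via Δ²R.

D(w) has 35 cells with 8 SE-corners; essential set:

[(2, 6, 0), (2, 9, 1), (3, 4, 0), (6, 4, 1), (6, 6, 2), (9, 3, 1), (9, 11, 8), (10, 1, 0)]


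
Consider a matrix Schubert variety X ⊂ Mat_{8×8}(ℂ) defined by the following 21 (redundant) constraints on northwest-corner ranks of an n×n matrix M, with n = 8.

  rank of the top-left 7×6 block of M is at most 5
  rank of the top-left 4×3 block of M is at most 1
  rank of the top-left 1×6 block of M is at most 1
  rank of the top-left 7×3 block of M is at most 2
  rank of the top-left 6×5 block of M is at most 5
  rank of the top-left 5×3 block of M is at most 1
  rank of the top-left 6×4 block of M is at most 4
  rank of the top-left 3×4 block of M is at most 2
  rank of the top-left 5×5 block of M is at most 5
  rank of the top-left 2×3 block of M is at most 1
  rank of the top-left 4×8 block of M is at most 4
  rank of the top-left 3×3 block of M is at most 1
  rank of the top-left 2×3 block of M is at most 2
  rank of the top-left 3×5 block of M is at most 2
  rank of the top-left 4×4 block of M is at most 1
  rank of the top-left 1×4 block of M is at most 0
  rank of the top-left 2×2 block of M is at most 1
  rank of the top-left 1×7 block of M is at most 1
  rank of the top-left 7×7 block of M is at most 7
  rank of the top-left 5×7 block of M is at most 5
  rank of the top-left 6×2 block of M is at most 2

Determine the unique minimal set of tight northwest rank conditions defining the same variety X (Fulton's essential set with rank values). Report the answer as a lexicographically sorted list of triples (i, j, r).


Recovering R(i,j) via the rank-extension bound from the 21 conditions:

  i=1: 0 0 0 0 1 1 1 1
  i=2: 1 1 1 1 2 2 2 2
  i=3: 1 1 1 1 2 3 3 3
  i=4: 1 1 1 1 2 3 4 4
  i=5: 1 1 1 2 3 4 5 5
  i=6: 1 2 2 3 4 5 6 6
  i=7: 1 2 2 3 4 5 6 7
  i=8: 1 2 3 4 5 6 7 8

reading off 1-entries of Δ²R: w = (5, 1, 6, 7, 4, 2, 8, 3).

D(w) has 13 cells with 4 SE-corners; essential set:

[(1, 4, 0), (4, 4, 1), (5, 3, 1), (7, 3, 2)]


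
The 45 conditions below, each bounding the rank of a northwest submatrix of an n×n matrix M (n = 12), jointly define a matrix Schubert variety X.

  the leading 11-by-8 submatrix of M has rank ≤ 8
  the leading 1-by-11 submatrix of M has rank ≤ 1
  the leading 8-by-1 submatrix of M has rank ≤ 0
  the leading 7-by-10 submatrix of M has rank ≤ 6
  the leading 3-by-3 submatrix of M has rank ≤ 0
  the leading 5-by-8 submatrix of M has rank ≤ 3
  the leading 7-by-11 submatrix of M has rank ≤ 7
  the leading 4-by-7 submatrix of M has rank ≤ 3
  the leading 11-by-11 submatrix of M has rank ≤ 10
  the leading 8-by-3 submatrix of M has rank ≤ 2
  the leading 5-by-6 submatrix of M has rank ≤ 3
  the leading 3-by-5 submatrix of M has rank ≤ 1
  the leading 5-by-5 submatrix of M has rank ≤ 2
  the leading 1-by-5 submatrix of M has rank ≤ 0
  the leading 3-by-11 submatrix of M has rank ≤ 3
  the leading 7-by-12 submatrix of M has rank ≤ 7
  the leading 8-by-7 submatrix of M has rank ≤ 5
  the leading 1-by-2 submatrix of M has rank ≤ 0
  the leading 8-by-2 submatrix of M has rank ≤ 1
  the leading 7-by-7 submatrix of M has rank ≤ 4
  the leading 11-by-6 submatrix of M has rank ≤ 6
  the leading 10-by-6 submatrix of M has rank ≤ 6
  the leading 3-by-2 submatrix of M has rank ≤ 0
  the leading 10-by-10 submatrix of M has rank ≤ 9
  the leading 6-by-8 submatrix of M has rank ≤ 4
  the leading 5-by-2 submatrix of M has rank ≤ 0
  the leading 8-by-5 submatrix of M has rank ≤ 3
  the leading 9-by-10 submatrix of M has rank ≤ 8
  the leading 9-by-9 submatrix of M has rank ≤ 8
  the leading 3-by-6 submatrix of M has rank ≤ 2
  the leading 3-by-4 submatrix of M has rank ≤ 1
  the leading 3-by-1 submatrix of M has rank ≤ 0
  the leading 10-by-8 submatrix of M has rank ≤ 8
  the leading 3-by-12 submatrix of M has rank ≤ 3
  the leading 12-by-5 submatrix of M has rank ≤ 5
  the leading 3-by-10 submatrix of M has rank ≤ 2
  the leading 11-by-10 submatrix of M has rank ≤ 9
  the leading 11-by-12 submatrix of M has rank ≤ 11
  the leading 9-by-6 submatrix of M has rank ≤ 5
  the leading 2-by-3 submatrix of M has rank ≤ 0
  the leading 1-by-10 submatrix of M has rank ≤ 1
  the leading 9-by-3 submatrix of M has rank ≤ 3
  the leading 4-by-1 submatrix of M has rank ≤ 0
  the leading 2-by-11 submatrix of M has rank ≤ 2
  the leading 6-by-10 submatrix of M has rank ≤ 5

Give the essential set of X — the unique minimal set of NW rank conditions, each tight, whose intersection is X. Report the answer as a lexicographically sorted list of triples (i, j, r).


Rank table r_w(12×12) implied by the 45 constraints:

  row 1: 0 | 0 | 0 | 0 | 0 | 1 | 1 | 1 | 1 | 1 | 1 | 1
  row 2: 0 | 0 | 0 | 1 | 1 | 2 | 2 | 2 | 2 | 2 | 2 | 2
  row 3: 0 | 0 | 0 | 1 | 1 | 2 | 2 | 2 | 2 | 2 | 3 | 3
  row 4: 0 | 0 | 1 | 2 | 2 | 3 | 3 | 3 | 3 | 3 | 4 | 4
  row 5: 0 | 0 | 1 | 2 | 2 | 3 | 3 | 3 | 4 | 4 | 5 | 5
  row 6: 0 | 1 | 2 | 3 | 3 | 4 | 4 | 4 | 5 | 5 | 6 | 6
  row 7: 0 | 1 | 2 | 3 | 3 | 4 | 4 | 5 | 6 | 6 | 7 | 7
  row 8: 0 | 1 | 2 | 3 | 3 | 4 | 5 | 6 | 7 | 7 | 8 | 8
  row 9: 1 | 2 | 3 | 4 | 4 | 5 | 6 | 7 | 8 | 8 | 9 | 9
  row 10: 1 | 2 | 3 | 4 | 5 | 6 | 7 | 8 | 9 | 9 | 10 | 10
  row 11: 1 | 2 | 3 | 4 | 5 | 6 | 7 | 8 | 9 | 9 | 10 | 11
  row 12: 1 | 2 | 3 | 4 | 5 | 6 | 7 | 8 | 9 | 10 | 11 | 12

second differences of R give the permutation w = (6, 4, 11, 3, 9, 2, 8, 7, 1, 5, 12, 10).

Fulton essential set (11 of the 30 Rothe cells):

[(1, 5, 0), (3, 3, 0), (3, 5, 1), (3, 10, 2), (5, 2, 0), (5, 5, 2), (5, 8, 3), (7, 7, 4), (8, 1, 0), (8, 5, 3), (11, 10, 9)]


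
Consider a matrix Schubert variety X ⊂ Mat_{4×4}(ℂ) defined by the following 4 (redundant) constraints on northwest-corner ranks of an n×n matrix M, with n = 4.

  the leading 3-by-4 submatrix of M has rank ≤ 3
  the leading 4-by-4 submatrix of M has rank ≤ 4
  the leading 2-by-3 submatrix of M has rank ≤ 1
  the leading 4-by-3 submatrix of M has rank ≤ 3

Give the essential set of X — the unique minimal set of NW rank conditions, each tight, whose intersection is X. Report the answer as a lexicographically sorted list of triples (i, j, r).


Recovering R(i,j) via the rank-extension bound from the 4 conditions:

  row 1: 1, 1, 1, 1
  row 2: 1, 1, 1, 2
  row 3: 1, 2, 2, 3
  row 4: 1, 2, 3, 4

giving w = (1, 4, 2, 3) via Δ²R.

Fulton essential set (1 of the 2 Rothe cells):

[(2, 3, 1)]


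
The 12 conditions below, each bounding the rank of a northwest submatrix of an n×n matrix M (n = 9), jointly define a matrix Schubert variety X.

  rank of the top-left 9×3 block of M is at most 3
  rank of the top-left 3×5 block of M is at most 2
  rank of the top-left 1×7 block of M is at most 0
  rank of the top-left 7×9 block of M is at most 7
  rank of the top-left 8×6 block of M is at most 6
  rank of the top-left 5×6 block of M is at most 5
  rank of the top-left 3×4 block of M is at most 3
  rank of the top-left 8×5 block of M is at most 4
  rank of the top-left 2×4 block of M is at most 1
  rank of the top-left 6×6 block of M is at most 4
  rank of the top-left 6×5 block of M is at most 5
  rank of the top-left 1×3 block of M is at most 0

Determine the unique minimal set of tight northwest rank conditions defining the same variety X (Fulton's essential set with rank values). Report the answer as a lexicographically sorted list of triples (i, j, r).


Computing R[i][j] = min implied NW-rank bound (n=9, 12 conditions):

  R[1]: 0  0  0  0  0  0  0  1  1
  R[2]: 1  1  1  1  1  1  1  2  2
  R[3]: 1  2  2  2  2  2  2  3  3
  R[4]: 1  2  3  3  3  3  3  4  4
  R[5]: 1  2  3  4  4  4  4  5  5
  R[6]: 1  2  3  4  4  4  5  6  6
  R[7]: 1  2  3  4  4  5  6  7  7
  R[8]: 1  2  3  4  4  5  6  7  8
  R[9]: 1  2  3  4  5  6  7  8  9

so w = (8, 1, 2, 3, 4, 7, 6, 9, 5).

3 SE-corners of the 11-cell Rothe diagram give Ess(w):

[(1, 7, 0), (6, 6, 4), (8, 5, 4)]


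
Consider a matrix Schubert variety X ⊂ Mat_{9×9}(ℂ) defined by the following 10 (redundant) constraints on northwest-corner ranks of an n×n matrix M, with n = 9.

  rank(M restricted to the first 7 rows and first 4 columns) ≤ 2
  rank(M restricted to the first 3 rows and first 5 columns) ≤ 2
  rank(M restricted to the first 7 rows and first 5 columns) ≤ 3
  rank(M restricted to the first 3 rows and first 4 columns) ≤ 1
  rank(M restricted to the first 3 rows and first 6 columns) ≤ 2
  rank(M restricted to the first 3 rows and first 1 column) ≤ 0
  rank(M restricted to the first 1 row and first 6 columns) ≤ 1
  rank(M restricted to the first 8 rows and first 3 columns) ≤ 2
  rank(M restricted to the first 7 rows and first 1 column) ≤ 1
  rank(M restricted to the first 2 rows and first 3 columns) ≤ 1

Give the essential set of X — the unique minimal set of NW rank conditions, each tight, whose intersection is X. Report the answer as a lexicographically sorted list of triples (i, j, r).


Rank table r_w(9×9) implied by the 10 constraints:

  row 1: 0  1  1  1  1  1  1  1  1
  row 2: 0  1  1  1  2  2  2  2  2
  row 3: 0  1  1  1  2  2  3  3  3
  row 4: 1  2  2  2  3  3  4  4  4
  row 5: 1  2  2  2  3  4  5  5  5
  row 6: 1  2  2  2  3  4  5  6  6
  row 7: 1  2  2  2  3  4  5  6  7
  row 8: 1  2  2  3  4  5  6  7  8
  row 9: 1  2  3  4  5  6  7  8  9

reading off 1-entries of Δ²R: w = (2, 5, 7, 1, 6, 8, 9, 4, 3).

D(w) has 15 cells with 5 SE-corners; essential set:

[(3, 1, 0), (3, 4, 1), (3, 6, 2), (7, 4, 2), (8, 3, 2)]


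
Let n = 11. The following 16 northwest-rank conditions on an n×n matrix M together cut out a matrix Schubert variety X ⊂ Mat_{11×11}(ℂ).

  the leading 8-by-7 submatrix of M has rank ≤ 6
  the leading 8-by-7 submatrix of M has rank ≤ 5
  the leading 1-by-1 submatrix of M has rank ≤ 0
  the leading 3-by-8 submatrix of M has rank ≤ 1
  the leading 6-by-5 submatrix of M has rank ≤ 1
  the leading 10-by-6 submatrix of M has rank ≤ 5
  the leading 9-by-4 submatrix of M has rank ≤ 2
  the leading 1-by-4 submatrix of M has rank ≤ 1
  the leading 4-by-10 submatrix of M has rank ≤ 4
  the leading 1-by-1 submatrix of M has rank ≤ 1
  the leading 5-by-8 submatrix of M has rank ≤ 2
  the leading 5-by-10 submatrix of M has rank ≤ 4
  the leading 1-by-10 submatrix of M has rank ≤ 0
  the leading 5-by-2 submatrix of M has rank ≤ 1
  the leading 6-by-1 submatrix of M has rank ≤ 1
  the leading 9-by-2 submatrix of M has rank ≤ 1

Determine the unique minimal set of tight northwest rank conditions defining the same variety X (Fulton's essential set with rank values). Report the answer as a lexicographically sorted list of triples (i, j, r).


Propagating the 16 rank bounds to every northwest block:

  0, 0, 0, 0, 0, 0, 0, 0, 0, 0, 1
  1, 1, 1, 1, 1, 1, 1, 1, 1, 1, 2
  1, 1, 1, 1, 1, 1, 1, 1, 2, 2, 3
  1, 1, 1, 1, 1, 2, 2, 2, 3, 3, 4
  1, 1, 1, 1, 1, 2, 2, 2, 3, 4, 5
  1, 1, 1, 1, 1, 2, 3, 3, 4, 5, 6
  1, 1, 2, 2, 2, 3, 4, 4, 5, 6, 7
  1, 1, 2, 2, 3, 4, 5, 5, 6, 7, 8
  1, 1, 2, 2, 3, 4, 5, 6, 7, 8, 9
  1, 2, 3, 3, 4, 5, 6, 7, 8, 9, 10
  1, 2, 3, 4, 5, 6, 7, 8, 9, 10, 11

reading off 1-entries of Δ²R: w = (11, 1, 9, 6, 10, 7, 3, 5, 8, 2, 4).

D(w) has 36 cells with 6 SE-corners; essential set:

[(1, 10, 0), (3, 8, 1), (5, 8, 2), (6, 5, 1), (9, 2, 1), (9, 4, 2)]


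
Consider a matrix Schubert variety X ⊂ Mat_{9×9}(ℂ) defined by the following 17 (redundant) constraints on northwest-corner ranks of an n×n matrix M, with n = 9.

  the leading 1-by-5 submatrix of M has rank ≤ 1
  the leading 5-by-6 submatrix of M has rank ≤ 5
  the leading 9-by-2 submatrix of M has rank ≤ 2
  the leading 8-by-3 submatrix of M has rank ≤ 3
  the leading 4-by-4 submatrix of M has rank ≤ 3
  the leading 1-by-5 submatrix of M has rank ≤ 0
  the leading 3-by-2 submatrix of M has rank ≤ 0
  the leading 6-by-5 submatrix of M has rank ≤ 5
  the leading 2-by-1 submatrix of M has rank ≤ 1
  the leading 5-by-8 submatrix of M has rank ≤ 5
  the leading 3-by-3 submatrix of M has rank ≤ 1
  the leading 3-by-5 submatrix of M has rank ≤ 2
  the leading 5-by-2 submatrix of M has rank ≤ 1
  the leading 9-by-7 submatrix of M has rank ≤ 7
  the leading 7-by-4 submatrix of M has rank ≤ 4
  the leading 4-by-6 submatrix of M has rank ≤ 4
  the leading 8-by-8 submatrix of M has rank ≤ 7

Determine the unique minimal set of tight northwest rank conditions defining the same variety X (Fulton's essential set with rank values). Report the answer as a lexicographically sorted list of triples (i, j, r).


Rank table r_w(9×9) implied by the 17 constraints:

  i=1: 0  0  0  0  0  1  1  1  1
  i=2: 0  0  1  1  1  2  2  2  2
  i=3: 0  0  1  2  2  3  3  3  3
  i=4: 1  1  2  3  3  4  4  4  4
  i=5: 1  1  2  3  4  5  5  5  5
  i=6: 1  2  3  4  5  6  6  6  6
  i=7: 1  2  3  4  5  6  7  7  7
  i=8: 1  2  3  4  5  6  7  7  8
  i=9: 1  2  3  4  5  6  7  8  9

giving w = (6, 3, 4, 1, 5, 2, 7, 9, 8) via Δ²R.

ℓ(w)=11; the 4 essential cells (i,j,r):

[(1, 5, 0), (3, 2, 0), (5, 2, 1), (8, 8, 7)]


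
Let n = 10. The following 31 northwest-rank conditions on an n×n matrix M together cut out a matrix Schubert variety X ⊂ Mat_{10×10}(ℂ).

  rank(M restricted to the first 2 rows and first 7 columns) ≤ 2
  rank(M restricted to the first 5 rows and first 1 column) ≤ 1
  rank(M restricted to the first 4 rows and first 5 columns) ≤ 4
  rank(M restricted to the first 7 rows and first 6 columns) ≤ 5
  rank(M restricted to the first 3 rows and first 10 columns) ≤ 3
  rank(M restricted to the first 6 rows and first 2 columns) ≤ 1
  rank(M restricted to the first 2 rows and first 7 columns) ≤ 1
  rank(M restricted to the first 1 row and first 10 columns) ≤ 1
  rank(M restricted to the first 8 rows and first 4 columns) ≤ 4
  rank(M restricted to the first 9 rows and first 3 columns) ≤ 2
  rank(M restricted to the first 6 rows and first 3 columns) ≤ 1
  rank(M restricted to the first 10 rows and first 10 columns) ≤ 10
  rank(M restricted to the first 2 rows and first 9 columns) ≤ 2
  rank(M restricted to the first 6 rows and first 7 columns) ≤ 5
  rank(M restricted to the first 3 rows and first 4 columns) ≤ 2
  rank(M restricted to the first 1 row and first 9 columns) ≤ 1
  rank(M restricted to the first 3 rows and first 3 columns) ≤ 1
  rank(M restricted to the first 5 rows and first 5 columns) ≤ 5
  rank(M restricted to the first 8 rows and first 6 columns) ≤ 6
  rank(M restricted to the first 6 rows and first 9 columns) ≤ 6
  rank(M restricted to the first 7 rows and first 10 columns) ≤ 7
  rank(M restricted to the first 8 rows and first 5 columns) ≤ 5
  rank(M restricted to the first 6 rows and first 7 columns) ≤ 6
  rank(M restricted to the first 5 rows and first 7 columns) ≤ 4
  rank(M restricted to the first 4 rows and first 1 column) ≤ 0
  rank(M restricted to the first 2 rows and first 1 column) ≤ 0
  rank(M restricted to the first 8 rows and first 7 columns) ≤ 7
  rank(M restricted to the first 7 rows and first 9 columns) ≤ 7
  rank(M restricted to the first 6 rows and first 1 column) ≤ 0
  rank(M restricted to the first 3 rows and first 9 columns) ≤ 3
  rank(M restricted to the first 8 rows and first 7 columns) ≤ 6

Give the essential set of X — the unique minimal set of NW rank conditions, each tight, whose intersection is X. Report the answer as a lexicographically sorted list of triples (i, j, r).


Propagating the 31 rank bounds to every northwest block:

  i=1: 0 | 1 | 1 | 1 | 1 | 1 | 1 | 1 | 1 | 1
  i=2: 0 | 1 | 1 | 1 | 1 | 1 | 1 | 2 | 2 | 2
  i=3: 0 | 1 | 1 | 2 | 2 | 2 | 2 | 3 | 3 | 3
  i=4: 0 | 1 | 1 | 2 | 3 | 3 | 3 | 4 | 4 | 4
  i=5: 0 | 1 | 1 | 2 | 3 | 4 | 4 | 5 | 5 | 5
  i=6: 0 | 1 | 1 | 2 | 3 | 4 | 5 | 6 | 6 | 6
  i=7: 1 | 2 | 2 | 3 | 4 | 5 | 6 | 7 | 7 | 7
  i=8: 1 | 2 | 2 | 3 | 4 | 5 | 6 | 7 | 8 | 8
  i=9: 1 | 2 | 2 | 3 | 4 | 5 | 6 | 7 | 8 | 9
  i=10: 1 | 2 | 3 | 4 | 5 | 6 | 7 | 8 | 9 | 10

second differences of R give the permutation w = (2, 8, 4, 5, 6, 7, 1, 9, 10, 3).

D(w) has 17 cells with 4 SE-corners; essential set:

[(2, 7, 1), (6, 1, 0), (6, 3, 1), (9, 3, 2)]


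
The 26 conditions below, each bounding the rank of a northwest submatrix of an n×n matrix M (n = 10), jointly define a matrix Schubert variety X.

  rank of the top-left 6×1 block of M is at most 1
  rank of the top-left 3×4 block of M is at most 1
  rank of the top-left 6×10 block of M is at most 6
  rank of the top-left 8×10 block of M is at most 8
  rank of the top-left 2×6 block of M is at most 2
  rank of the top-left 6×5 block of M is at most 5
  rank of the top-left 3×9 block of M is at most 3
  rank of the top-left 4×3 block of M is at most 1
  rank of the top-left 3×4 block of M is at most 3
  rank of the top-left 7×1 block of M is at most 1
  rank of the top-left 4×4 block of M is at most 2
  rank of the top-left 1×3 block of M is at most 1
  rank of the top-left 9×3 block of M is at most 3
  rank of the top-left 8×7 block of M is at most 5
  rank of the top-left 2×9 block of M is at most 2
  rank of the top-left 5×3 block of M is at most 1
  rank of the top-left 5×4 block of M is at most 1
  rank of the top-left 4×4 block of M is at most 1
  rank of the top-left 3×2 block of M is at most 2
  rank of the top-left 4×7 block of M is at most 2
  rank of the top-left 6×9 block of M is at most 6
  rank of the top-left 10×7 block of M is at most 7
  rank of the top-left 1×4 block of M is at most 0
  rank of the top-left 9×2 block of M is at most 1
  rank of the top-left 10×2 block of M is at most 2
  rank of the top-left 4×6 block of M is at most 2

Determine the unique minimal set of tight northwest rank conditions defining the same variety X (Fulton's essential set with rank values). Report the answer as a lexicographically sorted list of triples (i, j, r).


Reconstructing r_w from the 26 given conditions:

  R[1]: 0  0  0  0  1  1  1  1  1  1
  R[2]: 1  1  1  1  2  2  2  2  2  2
  R[3]: 1  1  1  1  2  2  2  3  3  3
  R[4]: 1  1  1  1  2  2  2  3  4  4
  R[5]: 1  1  1  1  2  3  3  4  5  5
  R[6]: 1  1  2  2  3  4  4  5  6  6
  R[7]: 1  1  2  3  4  5  5  6  7  7
  R[8]: 1  1  2  3  4  5  5  6  7  8
  R[9]: 1  1  2  3  4  5  6  7  8  9
  R[10]: 1  2  3  4  5  6  7  8  9  10

second differences of R give the permutation w = (5, 1, 8, 9, 6, 3, 4, 10, 7, 2).

5 SE-corners of the 22-cell Rothe diagram give Ess(w):

[(1, 4, 0), (4, 7, 2), (5, 4, 1), (8, 7, 5), (9, 2, 1)]


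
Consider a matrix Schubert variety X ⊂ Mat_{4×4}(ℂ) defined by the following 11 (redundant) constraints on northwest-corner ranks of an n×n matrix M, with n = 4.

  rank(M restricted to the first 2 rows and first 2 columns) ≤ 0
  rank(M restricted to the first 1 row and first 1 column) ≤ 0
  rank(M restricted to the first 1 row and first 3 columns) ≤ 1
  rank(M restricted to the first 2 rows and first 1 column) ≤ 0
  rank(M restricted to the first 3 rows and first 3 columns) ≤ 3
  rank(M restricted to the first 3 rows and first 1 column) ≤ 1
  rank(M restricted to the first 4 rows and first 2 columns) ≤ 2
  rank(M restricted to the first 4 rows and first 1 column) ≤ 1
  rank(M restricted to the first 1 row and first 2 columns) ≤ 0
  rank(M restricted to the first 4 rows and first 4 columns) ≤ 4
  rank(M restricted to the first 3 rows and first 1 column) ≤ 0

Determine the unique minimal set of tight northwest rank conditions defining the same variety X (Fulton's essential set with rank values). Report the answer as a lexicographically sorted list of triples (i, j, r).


Rank table r_w(4×4) implied by the 11 constraints:

  R[1]: 0  0  1  1
  R[2]: 0  0  1  2
  R[3]: 0  1  2  3
  R[4]: 1  2  3  4

so w = (3, 4, 2, 1).

|D(w)|=5, |Ess(w)|=2:

[(2, 2, 0), (3, 1, 0)]


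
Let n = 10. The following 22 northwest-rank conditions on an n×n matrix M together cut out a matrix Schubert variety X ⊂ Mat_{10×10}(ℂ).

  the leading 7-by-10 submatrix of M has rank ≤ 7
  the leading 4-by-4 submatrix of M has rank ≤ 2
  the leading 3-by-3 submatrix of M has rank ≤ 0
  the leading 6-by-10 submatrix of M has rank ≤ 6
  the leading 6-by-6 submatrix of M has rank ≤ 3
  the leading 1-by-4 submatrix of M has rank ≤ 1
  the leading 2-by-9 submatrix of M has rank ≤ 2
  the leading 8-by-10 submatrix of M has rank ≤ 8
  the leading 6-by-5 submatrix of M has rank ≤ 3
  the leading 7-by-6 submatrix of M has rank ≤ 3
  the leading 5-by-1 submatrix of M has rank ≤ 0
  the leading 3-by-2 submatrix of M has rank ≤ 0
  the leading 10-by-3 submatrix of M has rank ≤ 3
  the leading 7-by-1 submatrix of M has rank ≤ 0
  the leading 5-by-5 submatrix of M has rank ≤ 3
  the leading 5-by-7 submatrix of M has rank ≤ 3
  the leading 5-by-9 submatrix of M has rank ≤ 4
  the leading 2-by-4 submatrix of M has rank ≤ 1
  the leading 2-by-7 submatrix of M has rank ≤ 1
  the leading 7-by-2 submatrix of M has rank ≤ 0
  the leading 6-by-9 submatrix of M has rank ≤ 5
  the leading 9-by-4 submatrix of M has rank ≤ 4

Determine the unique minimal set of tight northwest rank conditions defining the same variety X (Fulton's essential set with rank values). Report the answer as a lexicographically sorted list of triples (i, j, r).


Propagating the 22 rank bounds to every northwest block:

  0  0  0  1  1  1  1  1  1  1
  0  0  0  1  1  1  1  2  2  2
  0  0  0  1  2  2  2  3  3  3
  0  0  1  2  3  3  3  4  4  4
  0  0  1  2  3  3  3  4  4  5
  0  0  1  2  3  3  4  5  5  6
  0  0  1  2  3  3  4  5  6  7
  1  1  2  3  4  4  5  6  7  8
  1  2  3  4  5  5  6  7  8  9
  1  2  3  4  5  6  7  8  9  10

hence w(1..10) = (4, 8, 5, 3, 10, 7, 9, 1, 2, 6).

6 SE-corners of the 25-cell Rothe diagram give Ess(w):

[(2, 7, 1), (3, 3, 0), (5, 7, 3), (5, 9, 4), (7, 2, 0), (7, 6, 3)]


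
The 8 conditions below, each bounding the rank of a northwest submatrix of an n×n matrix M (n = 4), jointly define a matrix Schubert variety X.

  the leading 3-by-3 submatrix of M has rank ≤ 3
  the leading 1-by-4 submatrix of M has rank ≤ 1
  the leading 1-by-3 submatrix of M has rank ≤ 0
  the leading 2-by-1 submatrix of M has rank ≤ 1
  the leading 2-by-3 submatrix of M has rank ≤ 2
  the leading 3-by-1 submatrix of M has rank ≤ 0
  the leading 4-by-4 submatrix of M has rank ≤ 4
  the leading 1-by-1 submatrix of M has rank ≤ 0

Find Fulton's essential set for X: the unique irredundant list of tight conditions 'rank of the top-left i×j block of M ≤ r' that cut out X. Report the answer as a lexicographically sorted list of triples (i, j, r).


Reconstructing r_w from the 8 given conditions:

  i=1: 0  0  0  1
  i=2: 0  1  1  2
  i=3: 0  1  2  3
  i=4: 1  2  3  4

the unique w with this rank table is (4, 2, 3, 1).

Rothe diagram D(w) (5 cells), 2 SE-corners (essential conditions):

[(1, 3, 0), (3, 1, 0)]


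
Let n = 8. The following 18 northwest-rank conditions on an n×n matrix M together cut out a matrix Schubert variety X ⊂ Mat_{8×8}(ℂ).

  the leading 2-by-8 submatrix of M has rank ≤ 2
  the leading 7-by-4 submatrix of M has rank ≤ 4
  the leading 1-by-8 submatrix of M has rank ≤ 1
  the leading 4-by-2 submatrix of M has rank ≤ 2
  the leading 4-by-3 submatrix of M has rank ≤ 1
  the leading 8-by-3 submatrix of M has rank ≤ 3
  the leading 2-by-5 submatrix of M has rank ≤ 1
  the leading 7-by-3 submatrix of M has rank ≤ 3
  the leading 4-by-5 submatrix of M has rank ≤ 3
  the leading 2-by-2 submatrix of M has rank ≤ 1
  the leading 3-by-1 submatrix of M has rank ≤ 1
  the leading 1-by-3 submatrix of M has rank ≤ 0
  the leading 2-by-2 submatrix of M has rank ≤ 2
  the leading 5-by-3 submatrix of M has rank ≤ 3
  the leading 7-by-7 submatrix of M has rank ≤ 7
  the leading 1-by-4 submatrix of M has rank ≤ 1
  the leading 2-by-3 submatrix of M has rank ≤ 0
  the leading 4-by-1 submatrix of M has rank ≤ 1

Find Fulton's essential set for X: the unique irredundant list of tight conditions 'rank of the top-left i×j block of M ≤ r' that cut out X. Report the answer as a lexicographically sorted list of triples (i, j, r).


The tightest implied rank at each (i,j), from the 18 conditions:

  i=1: 0 0 0 1 1 1 1 1
  i=2: 0 0 0 1 1 2 2 2
  i=3: 1 1 1 2 2 3 3 3
  i=4: 1 1 1 2 3 4 4 4
  i=5: 1 2 2 3 4 5 5 5
  i=6: 1 2 3 4 5 6 6 6
  i=7: 1 2 3 4 5 6 7 7
  i=8: 1 2 3 4 5 6 7 8

giving w = (4, 6, 1, 5, 2, 3, 7, 8) via Δ²R.

Fulton essential set (3 of the 9 Rothe cells):

[(2, 3, 0), (2, 5, 1), (4, 3, 1)]


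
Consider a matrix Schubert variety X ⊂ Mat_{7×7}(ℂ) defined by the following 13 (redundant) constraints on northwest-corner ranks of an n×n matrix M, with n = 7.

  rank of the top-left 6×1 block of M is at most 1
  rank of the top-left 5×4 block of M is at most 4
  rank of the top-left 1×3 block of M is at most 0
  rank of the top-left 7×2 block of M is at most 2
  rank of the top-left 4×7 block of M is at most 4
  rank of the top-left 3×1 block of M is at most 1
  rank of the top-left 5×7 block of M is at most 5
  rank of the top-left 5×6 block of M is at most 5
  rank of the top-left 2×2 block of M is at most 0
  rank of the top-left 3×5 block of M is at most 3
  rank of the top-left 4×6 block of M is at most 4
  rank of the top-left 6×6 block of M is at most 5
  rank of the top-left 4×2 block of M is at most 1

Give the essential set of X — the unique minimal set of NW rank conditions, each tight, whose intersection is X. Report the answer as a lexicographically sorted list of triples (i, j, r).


Rank table r_w(7×7) implied by the 13 constraints:

  R[1]: 0, 0, 0, 1, 1, 1, 1
  R[2]: 0, 0, 1, 2, 2, 2, 2
  R[3]: 1, 1, 2, 3, 3, 3, 3
  R[4]: 1, 1, 2, 3, 4, 4, 4
  R[5]: 1, 2, 3, 4, 5, 5, 5
  R[6]: 1, 2, 3, 4, 5, 5, 6
  R[7]: 1, 2, 3, 4, 5, 6, 7

so w = (4, 3, 1, 5, 2, 7, 6).

D(w) has 7 cells with 4 SE-corners; essential set:

[(1, 3, 0), (2, 2, 0), (4, 2, 1), (6, 6, 5)]


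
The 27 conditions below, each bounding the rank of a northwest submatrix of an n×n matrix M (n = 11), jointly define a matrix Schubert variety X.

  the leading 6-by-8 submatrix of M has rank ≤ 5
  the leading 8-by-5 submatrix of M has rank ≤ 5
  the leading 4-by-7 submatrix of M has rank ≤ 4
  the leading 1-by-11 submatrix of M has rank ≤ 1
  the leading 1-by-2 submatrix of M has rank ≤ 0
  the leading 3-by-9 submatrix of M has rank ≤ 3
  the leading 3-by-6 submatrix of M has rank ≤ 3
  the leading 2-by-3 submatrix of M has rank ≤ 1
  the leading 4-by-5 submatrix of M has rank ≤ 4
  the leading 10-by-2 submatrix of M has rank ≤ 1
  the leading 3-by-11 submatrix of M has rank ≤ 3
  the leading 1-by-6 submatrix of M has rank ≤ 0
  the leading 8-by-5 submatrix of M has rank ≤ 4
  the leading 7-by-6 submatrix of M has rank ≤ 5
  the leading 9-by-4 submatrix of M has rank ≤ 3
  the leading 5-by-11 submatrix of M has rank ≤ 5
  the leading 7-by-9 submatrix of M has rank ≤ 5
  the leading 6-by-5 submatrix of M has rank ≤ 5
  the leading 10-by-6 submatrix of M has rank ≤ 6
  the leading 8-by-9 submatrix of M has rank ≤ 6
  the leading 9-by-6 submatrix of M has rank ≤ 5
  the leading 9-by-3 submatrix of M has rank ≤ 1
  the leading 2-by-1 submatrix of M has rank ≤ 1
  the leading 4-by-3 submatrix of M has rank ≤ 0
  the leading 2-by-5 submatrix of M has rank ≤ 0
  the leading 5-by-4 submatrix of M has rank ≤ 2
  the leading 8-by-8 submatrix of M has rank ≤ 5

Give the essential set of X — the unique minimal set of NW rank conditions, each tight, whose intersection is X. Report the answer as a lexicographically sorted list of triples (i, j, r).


Propagating the 27 rank bounds to every northwest block:

  0 | 0 | 0 | 0 | 0 | 0 | 1 | 1 | 1 | 1 | 1
  0 | 0 | 0 | 0 | 0 | 1 | 2 | 2 | 2 | 2 | 2
  0 | 0 | 0 | 1 | 1 | 2 | 3 | 3 | 3 | 3 | 3
  0 | 0 | 0 | 1 | 2 | 3 | 4 | 4 | 4 | 4 | 4
  1 | 1 | 1 | 2 | 3 | 4 | 5 | 5 | 5 | 5 | 5
  1 | 1 | 1 | 2 | 3 | 4 | 5 | 5 | 5 | 6 | 6
  1 | 1 | 1 | 2 | 3 | 4 | 5 | 5 | 5 | 6 | 7
  1 | 1 | 1 | 2 | 3 | 4 | 5 | 5 | 6 | 7 | 8
  1 | 1 | 1 | 2 | 3 | 4 | 5 | 6 | 7 | 8 | 9
  1 | 1 | 2 | 3 | 4 | 5 | 6 | 7 | 8 | 9 | 10
  1 | 2 | 3 | 4 | 5 | 6 | 7 | 8 | 9 | 10 | 11

the unique w with this rank table is (7, 6, 4, 5, 1, 10, 11, 9, 8, 3, 2).

D(w) has 31 cells with 7 SE-corners; essential set:

[(1, 6, 0), (2, 5, 0), (4, 3, 0), (7, 9, 5), (8, 8, 5), (9, 3, 1), (10, 2, 1)]
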